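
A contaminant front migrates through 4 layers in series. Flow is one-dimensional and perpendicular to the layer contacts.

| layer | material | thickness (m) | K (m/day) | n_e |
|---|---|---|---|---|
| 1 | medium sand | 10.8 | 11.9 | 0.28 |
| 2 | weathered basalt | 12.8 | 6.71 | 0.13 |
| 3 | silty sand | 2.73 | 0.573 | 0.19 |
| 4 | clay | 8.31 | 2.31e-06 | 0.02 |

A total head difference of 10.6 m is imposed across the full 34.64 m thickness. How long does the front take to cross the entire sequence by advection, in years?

With flow normal to the layers, continuity requires the same specific discharge q through every layer.
Σ(b_i/K_i) = 10.8/11.9 + 12.8/6.71 + 2.73/0.573 + 8.31/2.31e-06 = 3.597e+06 d.
q = Δh / Σ(b_i/K_i) = 10.6 / 3.597e+06 = 2.947e-06 m/day.
In each layer the seepage velocity is v_i = q/n_i, so the layer transit time is t_i = b_i·n_i / q:
  layer 1 (medium sand): t_1 = 10.8 × 0.28 / 2.947e-06 = 1.026e+06 d
  layer 2 (weathered basalt): t_2 = 12.8 × 0.13 / 2.947e-06 = 5.647e+05 d
  layer 3 (silty sand): t_3 = 2.73 × 0.19 / 2.947e-06 = 1.760e+05 d
  layer 4 (clay): t_4 = 8.31 × 0.02 / 2.947e-06 = 56405 d
Total t = Σ t_i = 1.823e+06 days = 4992 years.

4990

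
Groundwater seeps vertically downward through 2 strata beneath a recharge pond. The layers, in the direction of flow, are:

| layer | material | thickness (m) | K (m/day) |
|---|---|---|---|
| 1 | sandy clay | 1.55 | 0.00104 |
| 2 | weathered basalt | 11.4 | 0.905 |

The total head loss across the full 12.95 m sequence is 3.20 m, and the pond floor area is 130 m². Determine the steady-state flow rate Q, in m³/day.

0.277

Flow is perpendicular to layering, so the layers act in series and the equivalent K is the thickness-weighted harmonic mean.
Total thickness L = 1.55 + 11.4 = 12.95 m.
Σ(b_i/K_i) = 1.55/0.00104 + 11.4/0.905 = 1503 d.
K_eq = L / Σ(b_i/K_i) = 12.95 / 1503 = 0.008616 m/day.
Q = K_eq · A · (Δh/L) = 0.008616 × 130 × (3.20/12.95) = 0.2768 m³/day.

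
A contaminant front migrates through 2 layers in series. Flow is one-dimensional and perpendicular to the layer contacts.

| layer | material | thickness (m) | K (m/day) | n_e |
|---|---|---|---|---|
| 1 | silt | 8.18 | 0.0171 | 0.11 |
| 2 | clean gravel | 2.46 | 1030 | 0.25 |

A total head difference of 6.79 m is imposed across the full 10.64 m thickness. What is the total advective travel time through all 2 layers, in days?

With flow normal to the layers, continuity requires the same specific discharge q through every layer.
Σ(b_i/K_i) = 8.18/0.0171 + 2.46/1030 = 478.4 d.
q = Δh / Σ(b_i/K_i) = 6.79 / 478.4 = 0.01419 m/day.
In each layer the seepage velocity is v_i = q/n_i, so the layer transit time is t_i = b_i·n_i / q:
  layer 1 (silt): t_1 = 8.18 × 0.11 / 0.01419 = 63.39 d
  layer 2 (clean gravel): t_2 = 2.46 × 0.25 / 0.01419 = 43.33 d
Total t = Σ t_i = 106.7 days.

107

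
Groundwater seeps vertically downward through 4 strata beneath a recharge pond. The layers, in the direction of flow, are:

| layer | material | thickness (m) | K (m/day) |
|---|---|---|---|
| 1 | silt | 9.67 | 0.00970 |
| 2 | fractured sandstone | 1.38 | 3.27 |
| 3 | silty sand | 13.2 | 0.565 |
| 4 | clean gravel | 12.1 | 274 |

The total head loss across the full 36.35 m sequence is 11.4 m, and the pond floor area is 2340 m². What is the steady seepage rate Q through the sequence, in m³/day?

Flow is perpendicular to layering, so the layers act in series and the equivalent K is the thickness-weighted harmonic mean.
Total thickness L = 9.67 + 1.38 + 13.2 + 12.1 = 36.35 m.
Σ(b_i/K_i) = 9.67/0.00970 + 1.38/3.27 + 13.2/0.565 + 12.1/274 = 1021 d.
K_eq = L / Σ(b_i/K_i) = 36.35 / 1021 = 0.03561 m/day.
Q = K_eq · A · (Δh/L) = 0.03561 × 2340 × (11.4/36.35) = 26.13 m³/day.

26.1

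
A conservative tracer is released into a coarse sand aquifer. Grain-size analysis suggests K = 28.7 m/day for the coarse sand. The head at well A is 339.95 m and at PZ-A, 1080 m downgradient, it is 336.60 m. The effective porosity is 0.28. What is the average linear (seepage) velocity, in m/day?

0.318

Hydraulic gradient i = (339.95 − 336.60) / 1080 = 3.35 / 1080 = 0.003102.
Darcy flux q = K · i = 28.70 × 0.003102 = 0.08902 m/day.
Seepage velocity v = q / n_e = 0.08902 / 0.28 = 0.3179 m/day.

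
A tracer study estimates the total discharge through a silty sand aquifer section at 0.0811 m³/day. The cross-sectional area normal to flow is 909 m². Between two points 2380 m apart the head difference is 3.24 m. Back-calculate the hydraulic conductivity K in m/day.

0.0655

Hydraulic gradient i = Δh / L = 3.24 / 2380 = 0.001361.
From Q = K·A·i, K = Q / (A·i) = 0.0811 / (909.0 × 0.001361) = 0.06554 m/day.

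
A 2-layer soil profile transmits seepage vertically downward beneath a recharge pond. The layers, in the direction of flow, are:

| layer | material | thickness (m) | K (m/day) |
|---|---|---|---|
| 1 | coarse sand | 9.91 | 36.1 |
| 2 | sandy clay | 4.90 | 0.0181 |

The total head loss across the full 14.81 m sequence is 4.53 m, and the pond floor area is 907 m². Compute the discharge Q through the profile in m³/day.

Flow is perpendicular to layering, so the layers act in series and the equivalent K is the thickness-weighted harmonic mean.
Total thickness L = 9.91 + 4.90 = 14.81 m.
Σ(b_i/K_i) = 9.91/36.1 + 4.90/0.0181 = 271.0 d.
K_eq = L / Σ(b_i/K_i) = 14.81 / 271.0 = 0.05465 m/day.
Q = K_eq · A · (Δh/L) = 0.05465 × 907 × (4.53/14.81) = 15.16 m³/day.

15.2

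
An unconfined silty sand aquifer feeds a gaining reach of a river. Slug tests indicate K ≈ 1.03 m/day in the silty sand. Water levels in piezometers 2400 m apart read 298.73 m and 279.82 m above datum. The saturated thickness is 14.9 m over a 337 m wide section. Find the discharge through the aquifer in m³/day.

40.8

Cross-sectional area A = 337 × 14.9 = 5021 m².
Hydraulic gradient i = (298.73 − 279.82) / 2400 = 18.91 / 2400 = 0.007879.
Darcy's law: Q = K · A · i = 1.030 × 5021 × 0.007879 = 40.75 m³/day.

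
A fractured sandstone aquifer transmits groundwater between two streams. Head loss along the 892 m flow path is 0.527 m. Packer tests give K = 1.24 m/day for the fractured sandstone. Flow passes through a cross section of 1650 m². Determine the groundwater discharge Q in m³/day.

Hydraulic gradient i = Δh / L = 0.527 / 892 = 0.0005908.
Darcy's law: Q = K · A · i = 1.240 × 1650 × 0.0005908 = 1.209 m³/day.

1.21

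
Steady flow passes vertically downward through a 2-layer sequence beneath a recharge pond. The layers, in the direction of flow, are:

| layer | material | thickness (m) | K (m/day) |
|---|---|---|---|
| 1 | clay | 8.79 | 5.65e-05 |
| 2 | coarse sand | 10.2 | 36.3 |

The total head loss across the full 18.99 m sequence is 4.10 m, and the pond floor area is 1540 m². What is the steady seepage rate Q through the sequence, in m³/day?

Flow is perpendicular to layering, so the layers act in series and the equivalent K is the thickness-weighted harmonic mean.
Total thickness L = 8.79 + 10.2 = 18.99 m.
Σ(b_i/K_i) = 8.79/5.65e-05 + 10.2/36.3 = 1.556e+05 d.
K_eq = L / Σ(b_i/K_i) = 18.99 / 1.556e+05 = 0.0001221 m/day.
Q = K_eq · A · (Δh/L) = 0.0001221 × 1540 × (4.10/18.99) = 0.04058 m³/day.

0.0406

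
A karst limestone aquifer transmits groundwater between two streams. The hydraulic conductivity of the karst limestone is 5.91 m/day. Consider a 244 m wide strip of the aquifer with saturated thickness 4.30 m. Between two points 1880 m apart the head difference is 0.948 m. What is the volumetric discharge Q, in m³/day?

Cross-sectional area A = 244 × 4.30 = 1049 m².
Hydraulic gradient i = Δh / L = 0.948 / 1880 = 0.0005043.
Darcy's law: Q = K · A · i = 5.910 × 1049 × 0.0005043 = 3.127 m³/day.

3.13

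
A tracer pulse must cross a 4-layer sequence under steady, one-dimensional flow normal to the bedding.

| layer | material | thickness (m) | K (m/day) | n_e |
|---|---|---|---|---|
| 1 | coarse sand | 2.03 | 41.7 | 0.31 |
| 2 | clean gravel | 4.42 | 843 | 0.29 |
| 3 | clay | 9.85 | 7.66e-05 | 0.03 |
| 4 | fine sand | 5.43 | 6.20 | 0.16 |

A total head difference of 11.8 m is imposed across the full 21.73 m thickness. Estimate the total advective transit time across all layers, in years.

With flow normal to the layers, continuity requires the same specific discharge q through every layer.
Σ(b_i/K_i) = 2.03/41.7 + 4.42/843 + 9.85/7.66e-05 + 5.43/6.20 = 1.286e+05 d.
q = Δh / Σ(b_i/K_i) = 11.8 / 1.286e+05 = 9.176e-05 m/day.
In each layer the seepage velocity is v_i = q/n_i, so the layer transit time is t_i = b_i·n_i / q:
  layer 1 (coarse sand): t_1 = 2.03 × 0.31 / 9.176e-05 = 6858 d
  layer 2 (clean gravel): t_2 = 4.42 × 0.29 / 9.176e-05 = 13968 d
  layer 3 (clay): t_3 = 9.85 × 0.03 / 9.176e-05 = 3220 d
  layer 4 (fine sand): t_4 = 5.43 × 0.16 / 9.176e-05 = 9468 d
Total t = Σ t_i = 33514 days = 91.76 years.

91.8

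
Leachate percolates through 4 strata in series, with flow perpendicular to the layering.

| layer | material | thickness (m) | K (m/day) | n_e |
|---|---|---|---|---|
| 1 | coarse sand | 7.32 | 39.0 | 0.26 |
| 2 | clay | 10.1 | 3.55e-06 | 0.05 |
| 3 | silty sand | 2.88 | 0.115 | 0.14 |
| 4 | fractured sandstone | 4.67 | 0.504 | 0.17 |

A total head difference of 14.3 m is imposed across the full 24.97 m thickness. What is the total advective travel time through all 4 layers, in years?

With flow normal to the layers, continuity requires the same specific discharge q through every layer.
Σ(b_i/K_i) = 7.32/39.0 + 10.1/3.55e-06 + 2.88/0.115 + 4.67/0.504 = 2.845e+06 d.
q = Δh / Σ(b_i/K_i) = 14.3 / 2.845e+06 = 5.026e-06 m/day.
In each layer the seepage velocity is v_i = q/n_i, so the layer transit time is t_i = b_i·n_i / q:
  layer 1 (coarse sand): t_1 = 7.32 × 0.26 / 5.026e-06 = 3.787e+05 d
  layer 2 (clay): t_2 = 10.1 × 0.05 / 5.026e-06 = 1.005e+05 d
  layer 3 (silty sand): t_3 = 2.88 × 0.14 / 5.026e-06 = 80220 d
  layer 4 (fractured sandstone): t_4 = 4.67 × 0.17 / 5.026e-06 = 1.580e+05 d
Total t = Σ t_i = 7.173e+05 days = 1964 years.

1960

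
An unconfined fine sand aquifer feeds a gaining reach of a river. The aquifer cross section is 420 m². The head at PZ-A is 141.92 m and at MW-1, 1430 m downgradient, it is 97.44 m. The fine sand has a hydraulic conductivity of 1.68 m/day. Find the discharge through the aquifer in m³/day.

Hydraulic gradient i = (141.92 − 97.44) / 1430 = 44.48 / 1430 = 0.03110.
Darcy's law: Q = K · A · i = 1.680 × 420.0 × 0.03110 = 21.95 m³/day.

21.9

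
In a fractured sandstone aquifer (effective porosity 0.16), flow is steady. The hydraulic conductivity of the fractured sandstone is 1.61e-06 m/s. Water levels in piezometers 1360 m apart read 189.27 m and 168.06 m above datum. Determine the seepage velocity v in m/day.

0.0136

Convert K: 1.61e-06 m/s × 86400 = 0.1391 m/day.
Hydraulic gradient i = (189.27 − 168.06) / 1360 = 21.21 / 1360 = 0.01560.
Darcy flux q = K · i = 0.1391 × 0.01560 = 0.002169 m/day.
Seepage velocity v = q / n_e = 0.002169 / 0.16 = 0.01356 m/day.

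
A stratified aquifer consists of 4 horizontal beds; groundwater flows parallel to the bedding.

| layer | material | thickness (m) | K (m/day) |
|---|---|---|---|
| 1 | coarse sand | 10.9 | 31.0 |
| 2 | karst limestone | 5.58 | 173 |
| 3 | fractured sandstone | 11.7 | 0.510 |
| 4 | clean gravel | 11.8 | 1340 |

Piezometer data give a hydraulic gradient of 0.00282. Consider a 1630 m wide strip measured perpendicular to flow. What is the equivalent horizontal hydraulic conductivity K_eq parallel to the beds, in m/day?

428

Flow is parallel to layering, so each bed carries its own Darcy discharge and the transmissivities add.
Σ(K_i·b_i) = 31.0×10.9 + 173×5.58 + 0.510×11.7 + 1340×11.8 = 17121 m²/day.
Total thickness b = 39.98 m, so K_eq = Σ(K_i·b_i)/b = 428.2 m/day.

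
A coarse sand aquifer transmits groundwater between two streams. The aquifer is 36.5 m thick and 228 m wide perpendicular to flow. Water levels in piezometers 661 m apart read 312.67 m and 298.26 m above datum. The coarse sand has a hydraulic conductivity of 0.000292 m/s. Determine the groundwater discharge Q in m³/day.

4580

Convert K: 0.000292 m/s × 86400 = 25.23 m/day.
Cross-sectional area A = 228 × 36.5 = 8322 m².
Hydraulic gradient i = (312.67 − 298.26) / 661 = 14.41 / 661 = 0.02180.
Darcy's law: Q = K · A · i = 25.23 × 8322 × 0.02180 = 4577 m³/day.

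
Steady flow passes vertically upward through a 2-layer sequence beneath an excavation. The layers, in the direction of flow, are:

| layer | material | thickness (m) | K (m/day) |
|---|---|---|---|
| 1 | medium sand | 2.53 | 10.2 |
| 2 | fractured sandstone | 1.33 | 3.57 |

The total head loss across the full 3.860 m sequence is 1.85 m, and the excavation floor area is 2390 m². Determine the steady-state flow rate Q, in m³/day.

7120

Flow is perpendicular to layering, so the layers act in series and the equivalent K is the thickness-weighted harmonic mean.
Total thickness L = 2.53 + 1.33 = 3.860 m.
Σ(b_i/K_i) = 2.53/10.2 + 1.33/3.57 = 0.6206 d.
K_eq = L / Σ(b_i/K_i) = 3.860 / 0.6206 = 6.220 m/day.
Q = K_eq · A · (Δh/L) = 6.220 × 2390 × (1.85/3.860) = 7125 m³/day.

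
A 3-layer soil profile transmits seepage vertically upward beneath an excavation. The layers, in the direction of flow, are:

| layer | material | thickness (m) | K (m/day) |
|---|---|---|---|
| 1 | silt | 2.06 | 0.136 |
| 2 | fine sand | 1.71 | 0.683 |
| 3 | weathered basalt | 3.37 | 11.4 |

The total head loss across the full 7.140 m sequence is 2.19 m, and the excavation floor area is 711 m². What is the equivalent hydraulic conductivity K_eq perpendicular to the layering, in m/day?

Flow is perpendicular to layering, so the layers act in series and the equivalent K is the thickness-weighted harmonic mean.
Total thickness L = 2.06 + 1.71 + 3.37 = 7.140 m.
Σ(b_i/K_i) = 2.06/0.136 + 1.71/0.683 + 3.37/11.4 = 17.95 d.
K_eq = L / Σ(b_i/K_i) = 7.140 / 17.95 = 0.3979 m/day.

0.398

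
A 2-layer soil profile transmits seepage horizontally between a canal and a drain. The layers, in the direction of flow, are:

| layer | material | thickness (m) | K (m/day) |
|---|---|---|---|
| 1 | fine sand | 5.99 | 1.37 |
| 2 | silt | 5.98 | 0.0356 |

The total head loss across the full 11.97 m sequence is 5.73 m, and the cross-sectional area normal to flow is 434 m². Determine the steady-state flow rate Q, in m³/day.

Flow is perpendicular to layering, so the layers act in series and the equivalent K is the thickness-weighted harmonic mean.
Total thickness L = 5.99 + 5.98 = 11.97 m.
Σ(b_i/K_i) = 5.99/1.37 + 5.98/0.0356 = 172.3 d.
K_eq = L / Σ(b_i/K_i) = 11.97 / 172.3 = 0.06945 m/day.
Q = K_eq · A · (Δh/L) = 0.06945 × 434 × (5.73/11.97) = 14.43 m³/day.

14.4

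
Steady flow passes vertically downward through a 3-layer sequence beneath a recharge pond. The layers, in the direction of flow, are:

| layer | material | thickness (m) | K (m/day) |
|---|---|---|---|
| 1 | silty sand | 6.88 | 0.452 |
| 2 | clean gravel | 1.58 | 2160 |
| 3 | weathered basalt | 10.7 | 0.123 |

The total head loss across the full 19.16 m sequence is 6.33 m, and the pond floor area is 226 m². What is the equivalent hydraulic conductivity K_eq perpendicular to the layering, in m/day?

Flow is perpendicular to layering, so the layers act in series and the equivalent K is the thickness-weighted harmonic mean.
Total thickness L = 6.88 + 1.58 + 10.7 = 19.16 m.
Σ(b_i/K_i) = 6.88/0.452 + 1.58/2160 + 10.7/0.123 = 102.2 d.
K_eq = L / Σ(b_i/K_i) = 19.16 / 102.2 = 0.1875 m/day.

0.187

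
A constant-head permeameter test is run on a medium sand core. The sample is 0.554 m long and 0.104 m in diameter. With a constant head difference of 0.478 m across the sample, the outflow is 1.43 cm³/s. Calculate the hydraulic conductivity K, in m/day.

16.9

Cross-sectional area A = π·(d/2)² = π × (0.104/2)² = 0.008495 m².
Convert discharge: 1.43 cm³/s = 1.430e-06 m³/s.
Darcy's law rearranged: K = Q·L / (A·Δh) = 1.430e-06 × 0.554 / (0.008495 × 0.478) = 0.0001951 m/s = 16.86 m/day.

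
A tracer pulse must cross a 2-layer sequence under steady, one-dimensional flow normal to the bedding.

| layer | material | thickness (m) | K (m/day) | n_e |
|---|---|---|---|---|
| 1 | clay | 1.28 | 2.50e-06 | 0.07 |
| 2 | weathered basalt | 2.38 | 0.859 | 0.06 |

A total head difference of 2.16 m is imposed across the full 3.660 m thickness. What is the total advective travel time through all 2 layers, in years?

151

With flow normal to the layers, continuity requires the same specific discharge q through every layer.
Σ(b_i/K_i) = 1.28/2.50e-06 + 2.38/0.859 = 5.120e+05 d.
q = Δh / Σ(b_i/K_i) = 2.16 / 5.120e+05 = 4.219e-06 m/day.
In each layer the seepage velocity is v_i = q/n_i, so the layer transit time is t_i = b_i·n_i / q:
  layer 1 (clay): t_1 = 1.28 × 0.07 / 4.219e-06 = 21239 d
  layer 2 (weathered basalt): t_2 = 2.38 × 0.06 / 4.219e-06 = 33849 d
Total t = Σ t_i = 55088 days = 150.8 years.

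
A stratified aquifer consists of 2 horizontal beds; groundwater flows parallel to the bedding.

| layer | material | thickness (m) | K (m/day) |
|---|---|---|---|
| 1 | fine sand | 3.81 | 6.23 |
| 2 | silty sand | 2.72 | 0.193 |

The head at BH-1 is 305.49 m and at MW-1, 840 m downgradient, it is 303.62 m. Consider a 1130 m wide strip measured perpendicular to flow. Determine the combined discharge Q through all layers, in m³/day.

Flow is parallel to layering, so each bed carries its own Darcy discharge and the transmissivities add.
Σ(K_i·b_i) = 6.23×3.81 + 0.193×2.72 = 24.26 m²/day.
Hydraulic gradient i = (305.49 − 303.62) / 840 = 1.87 / 840 = 0.002226.
Q = Σ(K_i·b_i) · W · i = 24.26 × 1130 × 0.002226 = 61.03 m³/day.

61.0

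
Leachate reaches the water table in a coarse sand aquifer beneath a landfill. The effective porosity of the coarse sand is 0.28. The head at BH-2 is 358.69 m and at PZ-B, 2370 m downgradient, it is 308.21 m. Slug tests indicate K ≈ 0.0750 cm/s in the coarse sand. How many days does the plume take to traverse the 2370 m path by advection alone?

481

Convert K: 0.0750 cm/s × 864 = 64.80 m/day.
Hydraulic gradient i = (358.69 − 308.21) / 2370 = 50.48 / 2370 = 0.02130.
Darcy flux q = K · i = 64.80 × 0.02130 = 1.380 m/day.
Seepage velocity v = q / n_e = 1.380 / 0.28 = 4.929 m/day.
Travel time t = L / v = 2370 / 4.929 = 480.8 days.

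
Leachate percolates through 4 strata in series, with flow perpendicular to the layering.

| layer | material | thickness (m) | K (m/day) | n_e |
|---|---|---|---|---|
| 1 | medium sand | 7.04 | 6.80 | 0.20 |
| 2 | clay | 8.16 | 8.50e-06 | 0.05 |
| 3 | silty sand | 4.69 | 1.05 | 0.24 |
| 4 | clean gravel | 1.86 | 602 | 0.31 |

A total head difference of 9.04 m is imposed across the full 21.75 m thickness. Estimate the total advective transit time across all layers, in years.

1020

With flow normal to the layers, continuity requires the same specific discharge q through every layer.
Σ(b_i/K_i) = 7.04/6.80 + 8.16/8.50e-06 + 4.69/1.05 + 1.86/602 = 9.600e+05 d.
q = Δh / Σ(b_i/K_i) = 9.04 / 9.600e+05 = 9.417e-06 m/day.
In each layer the seepage velocity is v_i = q/n_i, so the layer transit time is t_i = b_i·n_i / q:
  layer 1 (medium sand): t_1 = 7.04 × 0.20 / 9.417e-06 = 1.495e+05 d
  layer 2 (clay): t_2 = 8.16 × 0.05 / 9.417e-06 = 43328 d
  layer 3 (silty sand): t_3 = 4.69 × 0.24 / 9.417e-06 = 1.195e+05 d
  layer 4 (clean gravel): t_4 = 1.86 × 0.31 / 9.417e-06 = 61232 d
Total t = Σ t_i = 3.736e+05 days = 1023 years.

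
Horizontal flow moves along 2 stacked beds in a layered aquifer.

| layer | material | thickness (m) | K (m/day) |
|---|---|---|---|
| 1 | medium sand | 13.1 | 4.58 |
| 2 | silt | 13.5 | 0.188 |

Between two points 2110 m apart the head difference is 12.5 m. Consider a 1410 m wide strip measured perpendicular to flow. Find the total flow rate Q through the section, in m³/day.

522

Flow is parallel to layering, so each bed carries its own Darcy discharge and the transmissivities add.
Σ(K_i·b_i) = 4.58×13.1 + 0.188×13.5 = 62.54 m²/day.
Hydraulic gradient i = Δh / L = 12.5 / 2110 = 0.005924.
Q = Σ(K_i·b_i) · W · i = 62.54 × 1410 × 0.005924 = 522.4 m³/day.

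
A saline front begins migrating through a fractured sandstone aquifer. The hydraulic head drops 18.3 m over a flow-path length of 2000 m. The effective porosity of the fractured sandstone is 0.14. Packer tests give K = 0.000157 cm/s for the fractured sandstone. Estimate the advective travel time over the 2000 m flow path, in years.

Convert K: 0.000157 cm/s × 864 = 0.1356 m/day.
Hydraulic gradient i = Δh / L = 18.3 / 2000 = 0.009150.
Darcy flux q = K · i = 0.1356 × 0.009150 = 0.001241 m/day.
Seepage velocity v = q / n_e = 0.001241 / 0.14 = 0.008866 m/day.
Travel time t = L / v = 2000 / 0.008866 = 2.256e+05 days = 617.6 years.

618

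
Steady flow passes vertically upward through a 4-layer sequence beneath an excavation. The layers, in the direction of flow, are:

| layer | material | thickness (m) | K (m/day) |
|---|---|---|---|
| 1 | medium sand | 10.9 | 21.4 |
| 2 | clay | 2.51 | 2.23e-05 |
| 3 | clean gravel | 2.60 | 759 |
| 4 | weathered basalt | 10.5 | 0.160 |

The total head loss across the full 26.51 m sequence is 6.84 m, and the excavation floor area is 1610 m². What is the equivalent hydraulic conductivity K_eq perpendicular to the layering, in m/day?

Flow is perpendicular to layering, so the layers act in series and the equivalent K is the thickness-weighted harmonic mean.
Total thickness L = 10.9 + 2.51 + 2.60 + 10.5 = 26.51 m.
Σ(b_i/K_i) = 10.9/21.4 + 2.51/2.23e-05 + 2.60/759 + 10.5/0.160 = 1.126e+05 d.
K_eq = L / Σ(b_i/K_i) = 26.51 / 1.126e+05 = 0.0002354 m/day.

0.000235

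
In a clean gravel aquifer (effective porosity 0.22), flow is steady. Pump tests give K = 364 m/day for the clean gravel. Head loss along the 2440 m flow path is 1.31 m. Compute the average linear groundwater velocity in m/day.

0.888

Hydraulic gradient i = Δh / L = 1.31 / 2440 = 0.0005369.
Darcy flux q = K · i = 364.0 × 0.0005369 = 0.1954 m/day.
Seepage velocity v = q / n_e = 0.1954 / 0.22 = 0.8883 m/day.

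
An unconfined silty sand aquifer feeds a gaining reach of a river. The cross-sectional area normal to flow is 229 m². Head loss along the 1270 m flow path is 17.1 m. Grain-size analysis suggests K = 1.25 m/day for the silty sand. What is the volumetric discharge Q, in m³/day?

3.85

Hydraulic gradient i = Δh / L = 17.1 / 1270 = 0.01346.
Darcy's law: Q = K · A · i = 1.250 × 229.0 × 0.01346 = 3.854 m³/day.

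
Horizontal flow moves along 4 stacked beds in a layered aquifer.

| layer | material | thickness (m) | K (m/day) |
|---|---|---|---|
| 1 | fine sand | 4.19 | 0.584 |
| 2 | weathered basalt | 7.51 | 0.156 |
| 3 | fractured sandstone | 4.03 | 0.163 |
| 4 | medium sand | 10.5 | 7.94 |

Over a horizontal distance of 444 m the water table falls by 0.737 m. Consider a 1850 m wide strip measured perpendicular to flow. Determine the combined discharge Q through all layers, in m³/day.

Flow is parallel to layering, so each bed carries its own Darcy discharge and the transmissivities add.
Σ(K_i·b_i) = 0.584×4.19 + 0.156×7.51 + 0.163×4.03 + 7.94×10.5 = 87.65 m²/day.
Hydraulic gradient i = Δh / L = 0.737 / 444 = 0.001660.
Q = Σ(K_i·b_i) · W · i = 87.65 × 1850 × 0.001660 = 269.1 m³/day.

269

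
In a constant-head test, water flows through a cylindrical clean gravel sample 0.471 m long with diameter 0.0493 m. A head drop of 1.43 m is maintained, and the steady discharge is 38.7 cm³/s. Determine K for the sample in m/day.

Cross-sectional area A = π·(d/2)² = π × (0.0493/2)² = 0.001909 m².
Convert discharge: 38.7 cm³/s = 3.870e-05 m³/s.
Darcy's law rearranged: K = Q·L / (A·Δh) = 3.870e-05 × 0.471 / (0.001909 × 1.43) = 0.006677 m/s = 576.9 m/day.

577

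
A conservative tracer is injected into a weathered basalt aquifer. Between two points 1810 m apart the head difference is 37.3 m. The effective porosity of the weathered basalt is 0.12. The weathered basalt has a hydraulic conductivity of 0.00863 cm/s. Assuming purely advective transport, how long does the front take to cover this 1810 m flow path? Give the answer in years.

Convert K: 0.00863 cm/s × 864 = 7.456 m/day.
Hydraulic gradient i = Δh / L = 37.3 / 1810 = 0.02061.
Darcy flux q = K · i = 7.456 × 0.02061 = 0.1537 m/day.
Seepage velocity v = q / n_e = 0.1537 / 0.12 = 1.280 m/day.
Travel time t = L / v = 1810 / 1.280 = 1414 days = 3.870 years.

3.87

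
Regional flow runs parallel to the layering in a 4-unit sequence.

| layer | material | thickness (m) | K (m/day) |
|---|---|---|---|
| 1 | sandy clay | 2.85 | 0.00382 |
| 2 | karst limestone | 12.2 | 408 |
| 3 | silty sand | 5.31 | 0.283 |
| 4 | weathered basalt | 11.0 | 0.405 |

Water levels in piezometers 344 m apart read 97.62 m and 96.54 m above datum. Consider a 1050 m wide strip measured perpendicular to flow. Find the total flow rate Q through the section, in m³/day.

16400

Flow is parallel to layering, so each bed carries its own Darcy discharge and the transmissivities add.
Σ(K_i·b_i) = 0.00382×2.85 + 408×12.2 + 0.283×5.31 + 0.405×11.0 = 4984 m²/day.
Hydraulic gradient i = (97.62 − 96.54) / 344 = 1.08 / 344 = 0.003140.
Q = Σ(K_i·b_i) · W · i = 4984 × 1050 × 0.003140 = 16428 m³/day.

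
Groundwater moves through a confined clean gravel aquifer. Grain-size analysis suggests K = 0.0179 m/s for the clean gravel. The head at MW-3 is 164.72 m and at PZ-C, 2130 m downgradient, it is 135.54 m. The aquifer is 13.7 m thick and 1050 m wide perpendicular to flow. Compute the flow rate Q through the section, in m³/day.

Convert K: 0.0179 m/s × 86400 = 1547 m/day.
Cross-sectional area A = 1050 × 13.7 = 14385 m².
Hydraulic gradient i = (164.72 − 135.54) / 2130 = 29.18 / 2130 = 0.01370.
Darcy's law: Q = K · A · i = 1547 × 14385 × 0.01370 = 3.048e+05 m³/day.

305000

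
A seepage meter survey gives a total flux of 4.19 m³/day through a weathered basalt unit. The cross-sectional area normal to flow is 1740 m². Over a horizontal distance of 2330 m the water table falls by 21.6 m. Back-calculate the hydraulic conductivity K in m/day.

Hydraulic gradient i = Δh / L = 21.6 / 2330 = 0.009270.
From Q = K·A·i, K = Q / (A·i) = 4.19 / (1740 × 0.009270) = 0.2598 m/day.

0.260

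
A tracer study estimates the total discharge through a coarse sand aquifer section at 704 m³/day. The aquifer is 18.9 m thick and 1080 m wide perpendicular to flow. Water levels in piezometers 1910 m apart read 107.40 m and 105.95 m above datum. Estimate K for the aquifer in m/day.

45.4

Cross-sectional area A = 1080 × 18.9 = 20412 m².
Hydraulic gradient i = (107.40 − 105.95) / 1910 = 1.45 / 1910 = 0.0007592.
From Q = K·A·i, K = Q / (A·i) = 704 / (20412 × 0.0007592) = 45.43 m/day.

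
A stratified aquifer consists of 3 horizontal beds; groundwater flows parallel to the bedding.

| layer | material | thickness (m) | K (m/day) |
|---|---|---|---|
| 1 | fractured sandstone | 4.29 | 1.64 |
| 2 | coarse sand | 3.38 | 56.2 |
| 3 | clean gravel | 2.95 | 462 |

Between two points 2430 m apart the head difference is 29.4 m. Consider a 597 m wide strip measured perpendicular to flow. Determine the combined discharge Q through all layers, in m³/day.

11300

Flow is parallel to layering, so each bed carries its own Darcy discharge and the transmissivities add.
Σ(K_i·b_i) = 1.64×4.29 + 56.2×3.38 + 462×2.95 = 1560 m²/day.
Hydraulic gradient i = Δh / L = 29.4 / 2430 = 0.01210.
Q = Σ(K_i·b_i) · W · i = 1560 × 597 × 0.01210 = 11267 m³/day.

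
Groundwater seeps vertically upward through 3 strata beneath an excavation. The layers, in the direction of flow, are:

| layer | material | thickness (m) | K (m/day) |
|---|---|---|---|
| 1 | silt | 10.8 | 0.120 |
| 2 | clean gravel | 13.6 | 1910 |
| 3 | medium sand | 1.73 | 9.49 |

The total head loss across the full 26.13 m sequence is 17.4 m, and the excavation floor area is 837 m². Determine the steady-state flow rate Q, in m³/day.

161

Flow is perpendicular to layering, so the layers act in series and the equivalent K is the thickness-weighted harmonic mean.
Total thickness L = 10.8 + 13.6 + 1.73 = 26.13 m.
Σ(b_i/K_i) = 10.8/0.120 + 13.6/1910 + 1.73/9.49 = 90.19 d.
K_eq = L / Σ(b_i/K_i) = 26.13 / 90.19 = 0.2897 m/day.
Q = K_eq · A · (Δh/L) = 0.2897 × 837 × (17.4/26.13) = 161.5 m³/day.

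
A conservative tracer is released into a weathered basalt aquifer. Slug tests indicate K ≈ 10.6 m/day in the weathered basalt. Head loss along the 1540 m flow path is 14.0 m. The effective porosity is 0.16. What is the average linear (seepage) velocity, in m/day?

0.602

Hydraulic gradient i = Δh / L = 14.0 / 1540 = 0.009091.
Darcy flux q = K · i = 10.60 × 0.009091 = 0.09636 m/day.
Seepage velocity v = q / n_e = 0.09636 / 0.16 = 0.6023 m/day.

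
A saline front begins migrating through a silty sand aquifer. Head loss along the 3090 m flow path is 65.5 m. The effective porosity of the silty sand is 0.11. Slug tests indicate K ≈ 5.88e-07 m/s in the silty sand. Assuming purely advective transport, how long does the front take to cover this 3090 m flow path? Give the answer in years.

864

Convert K: 5.88e-07 m/s × 86400 = 0.05080 m/day.
Hydraulic gradient i = Δh / L = 65.5 / 3090 = 0.02120.
Darcy flux q = K · i = 0.05080 × 0.02120 = 0.001077 m/day.
Seepage velocity v = q / n_e = 0.001077 / 0.11 = 0.009790 m/day.
Travel time t = L / v = 3090 / 0.009790 = 3.156e+05 days = 864.1 years.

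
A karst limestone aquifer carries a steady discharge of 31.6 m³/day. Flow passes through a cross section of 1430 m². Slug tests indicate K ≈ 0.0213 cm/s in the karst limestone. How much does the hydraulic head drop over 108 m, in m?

0.130

Convert K: 0.0213 cm/s × 864 = 18.40 m/day.
From Q = K·A·i, i = Q / (K·A) = 31.6 / (18.40 × 1430) = 0.001201.
Head loss Δh = i · L = 0.001201 × 108 = 0.1297 m.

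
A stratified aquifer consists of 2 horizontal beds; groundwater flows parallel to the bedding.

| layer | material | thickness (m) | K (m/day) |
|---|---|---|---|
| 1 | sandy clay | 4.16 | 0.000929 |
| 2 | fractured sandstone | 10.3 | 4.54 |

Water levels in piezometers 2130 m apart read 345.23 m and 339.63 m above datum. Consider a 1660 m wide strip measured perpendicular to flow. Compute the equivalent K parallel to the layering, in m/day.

Flow is parallel to layering, so each bed carries its own Darcy discharge and the transmissivities add.
Σ(K_i·b_i) = 0.000929×4.16 + 4.54×10.3 = 46.77 m²/day.
Total thickness b = 14.46 m, so K_eq = Σ(K_i·b_i)/b = 3.234 m/day.

3.23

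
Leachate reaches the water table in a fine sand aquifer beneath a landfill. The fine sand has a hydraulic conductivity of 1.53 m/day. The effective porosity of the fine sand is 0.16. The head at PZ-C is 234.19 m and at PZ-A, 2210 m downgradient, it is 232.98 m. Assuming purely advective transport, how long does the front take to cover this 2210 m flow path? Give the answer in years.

Hydraulic gradient i = (234.19 − 232.98) / 2210 = 1.21 / 2210 = 0.0005475.
Darcy flux q = K · i = 1.530 × 0.0005475 = 0.0008377 m/day.
Seepage velocity v = q / n_e = 0.0008377 / 0.16 = 0.005236 m/day.
Travel time t = L / v = 2210 / 0.005236 = 4.221e+05 days = 1156 years.

1160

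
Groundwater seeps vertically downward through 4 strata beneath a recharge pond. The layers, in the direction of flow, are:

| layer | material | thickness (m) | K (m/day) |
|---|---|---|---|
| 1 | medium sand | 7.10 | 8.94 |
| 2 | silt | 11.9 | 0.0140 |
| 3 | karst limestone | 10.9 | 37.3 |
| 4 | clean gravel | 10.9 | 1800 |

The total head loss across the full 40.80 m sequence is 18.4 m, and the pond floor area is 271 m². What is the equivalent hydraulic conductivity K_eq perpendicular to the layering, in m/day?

0.0479

Flow is perpendicular to layering, so the layers act in series and the equivalent K is the thickness-weighted harmonic mean.
Total thickness L = 7.10 + 11.9 + 10.9 + 10.9 = 40.80 m.
Σ(b_i/K_i) = 7.10/8.94 + 11.9/0.0140 + 10.9/37.3 + 10.9/1800 = 851.1 d.
K_eq = L / Σ(b_i/K_i) = 40.80 / 851.1 = 0.04794 m/day.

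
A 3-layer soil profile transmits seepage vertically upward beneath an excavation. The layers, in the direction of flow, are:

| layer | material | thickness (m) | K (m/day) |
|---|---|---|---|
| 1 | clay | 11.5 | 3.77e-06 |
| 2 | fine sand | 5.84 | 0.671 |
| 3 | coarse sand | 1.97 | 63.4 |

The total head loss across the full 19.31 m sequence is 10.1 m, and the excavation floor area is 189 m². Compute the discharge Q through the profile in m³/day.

0.000626

Flow is perpendicular to layering, so the layers act in series and the equivalent K is the thickness-weighted harmonic mean.
Total thickness L = 11.5 + 5.84 + 1.97 = 19.31 m.
Σ(b_i/K_i) = 11.5/3.77e-06 + 5.84/0.671 + 1.97/63.4 = 3.050e+06 d.
K_eq = L / Σ(b_i/K_i) = 19.31 / 3.050e+06 = 6.330e-06 m/day.
Q = K_eq · A · (Δh/L) = 6.330e-06 × 189 × (10.1/19.31) = 0.0006258 m³/day.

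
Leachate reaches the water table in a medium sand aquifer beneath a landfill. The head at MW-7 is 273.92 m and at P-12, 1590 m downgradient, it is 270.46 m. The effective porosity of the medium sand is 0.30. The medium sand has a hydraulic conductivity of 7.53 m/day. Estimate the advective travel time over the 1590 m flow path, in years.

79.7

Hydraulic gradient i = (273.92 − 270.46) / 1590 = 3.46 / 1590 = 0.002176.
Darcy flux q = K · i = 7.530 × 0.002176 = 0.01639 m/day.
Seepage velocity v = q / n_e = 0.01639 / 0.30 = 0.05462 m/day.
Travel time t = L / v = 1590 / 0.05462 = 29110 days = 79.70 years.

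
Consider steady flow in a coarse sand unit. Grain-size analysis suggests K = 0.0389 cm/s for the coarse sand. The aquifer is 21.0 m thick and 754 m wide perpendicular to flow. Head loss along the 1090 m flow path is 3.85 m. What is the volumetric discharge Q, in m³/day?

1880

Convert K: 0.0389 cm/s × 864 = 33.61 m/day.
Cross-sectional area A = 754 × 21.0 = 15834 m².
Hydraulic gradient i = Δh / L = 3.85 / 1090 = 0.003532.
Darcy's law: Q = K · A · i = 33.61 × 15834 × 0.003532 = 1880 m³/day.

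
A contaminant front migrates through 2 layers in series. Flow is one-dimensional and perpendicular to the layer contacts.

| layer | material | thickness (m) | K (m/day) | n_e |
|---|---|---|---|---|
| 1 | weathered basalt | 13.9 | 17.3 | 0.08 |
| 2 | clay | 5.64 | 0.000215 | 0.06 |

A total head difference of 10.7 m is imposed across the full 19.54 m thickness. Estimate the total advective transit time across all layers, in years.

9.74

With flow normal to the layers, continuity requires the same specific discharge q through every layer.
Σ(b_i/K_i) = 13.9/17.3 + 5.64/0.000215 = 26233 d.
q = Δh / Σ(b_i/K_i) = 10.7 / 26233 = 0.0004079 m/day.
In each layer the seepage velocity is v_i = q/n_i, so the layer transit time is t_i = b_i·n_i / q:
  layer 1 (weathered basalt): t_1 = 13.9 × 0.08 / 0.0004079 = 2726 d
  layer 2 (clay): t_2 = 5.64 × 0.06 / 0.0004079 = 829.7 d
Total t = Σ t_i = 3556 days = 9.736 years.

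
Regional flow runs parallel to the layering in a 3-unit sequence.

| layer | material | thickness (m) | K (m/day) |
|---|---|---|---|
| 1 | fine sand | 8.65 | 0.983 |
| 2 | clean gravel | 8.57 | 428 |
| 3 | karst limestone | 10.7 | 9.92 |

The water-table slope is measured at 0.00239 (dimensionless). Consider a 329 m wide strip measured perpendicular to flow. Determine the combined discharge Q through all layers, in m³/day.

2970

Flow is parallel to layering, so each bed carries its own Darcy discharge and the transmissivities add.
Σ(K_i·b_i) = 0.983×8.65 + 428×8.57 + 9.92×10.7 = 3783 m²/day.
Hydraulic gradient i = 0.00239.
Q = Σ(K_i·b_i) · W · i = 3783 × 329 × 0.002390 = 2974 m³/day.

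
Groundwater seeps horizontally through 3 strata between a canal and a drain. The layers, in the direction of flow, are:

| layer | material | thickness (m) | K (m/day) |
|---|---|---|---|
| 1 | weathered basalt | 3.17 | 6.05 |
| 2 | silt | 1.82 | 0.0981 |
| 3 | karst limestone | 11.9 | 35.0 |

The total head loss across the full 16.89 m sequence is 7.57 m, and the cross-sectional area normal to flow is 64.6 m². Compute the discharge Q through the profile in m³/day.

Flow is perpendicular to layering, so the layers act in series and the equivalent K is the thickness-weighted harmonic mean.
Total thickness L = 3.17 + 1.82 + 11.9 = 16.89 m.
Σ(b_i/K_i) = 3.17/6.05 + 1.82/0.0981 + 11.9/35.0 = 19.42 d.
K_eq = L / Σ(b_i/K_i) = 16.89 / 19.42 = 0.8699 m/day.
Q = K_eq · A · (Δh/L) = 0.8699 × 64.6 × (7.57/16.89) = 25.19 m³/day.

25.2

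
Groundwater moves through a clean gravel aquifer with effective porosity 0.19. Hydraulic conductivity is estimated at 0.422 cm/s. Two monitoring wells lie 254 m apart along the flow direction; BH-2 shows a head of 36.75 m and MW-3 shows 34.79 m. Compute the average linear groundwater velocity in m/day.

14.8

Convert K: 0.422 cm/s × 864 = 364.6 m/day.
Hydraulic gradient i = (36.75 − 34.79) / 254 = 1.96 / 254 = 0.007717.
Darcy flux q = K · i = 364.6 × 0.007717 = 2.814 m/day.
Seepage velocity v = q / n_e = 2.814 / 0.19 = 14.81 m/day.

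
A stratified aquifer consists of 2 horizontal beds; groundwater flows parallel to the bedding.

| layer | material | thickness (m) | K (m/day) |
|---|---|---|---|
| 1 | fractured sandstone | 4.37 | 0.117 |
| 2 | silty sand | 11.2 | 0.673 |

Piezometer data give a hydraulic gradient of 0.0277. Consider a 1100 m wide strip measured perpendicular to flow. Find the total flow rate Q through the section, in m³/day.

Flow is parallel to layering, so each bed carries its own Darcy discharge and the transmissivities add.
Σ(K_i·b_i) = 0.117×4.37 + 0.673×11.2 = 8.049 m²/day.
Hydraulic gradient i = 0.0277.
Q = Σ(K_i·b_i) · W · i = 8.049 × 1100 × 0.02770 = 245.2 m³/day.

245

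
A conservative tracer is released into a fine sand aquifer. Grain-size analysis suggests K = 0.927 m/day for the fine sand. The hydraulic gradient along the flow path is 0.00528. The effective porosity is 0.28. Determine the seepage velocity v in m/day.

Hydraulic gradient i = 0.00528.
Darcy flux q = K · i = 0.9270 × 0.005280 = 0.004895 m/day.
Seepage velocity v = q / n_e = 0.004895 / 0.28 = 0.01748 m/day.

0.0175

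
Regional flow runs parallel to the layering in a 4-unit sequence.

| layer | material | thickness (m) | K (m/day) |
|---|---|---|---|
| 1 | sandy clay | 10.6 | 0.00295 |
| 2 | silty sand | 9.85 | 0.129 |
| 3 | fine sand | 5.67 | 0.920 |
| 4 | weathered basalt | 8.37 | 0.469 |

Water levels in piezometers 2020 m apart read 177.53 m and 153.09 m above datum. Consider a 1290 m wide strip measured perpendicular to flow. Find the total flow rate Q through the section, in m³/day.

163

Flow is parallel to layering, so each bed carries its own Darcy discharge and the transmissivities add.
Σ(K_i·b_i) = 0.00295×10.6 + 0.129×9.85 + 0.920×5.67 + 0.469×8.37 = 10.44 m²/day.
Hydraulic gradient i = (177.53 − 153.09) / 2020 = 24.44 / 2020 = 0.01210.
Q = Σ(K_i·b_i) · W · i = 10.44 × 1290 × 0.01210 = 163.0 m³/day.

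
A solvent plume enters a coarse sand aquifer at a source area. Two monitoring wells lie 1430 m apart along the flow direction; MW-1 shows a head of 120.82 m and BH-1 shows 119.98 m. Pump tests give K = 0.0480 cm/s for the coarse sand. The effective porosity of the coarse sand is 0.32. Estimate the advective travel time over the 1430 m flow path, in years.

51.4

Convert K: 0.0480 cm/s × 864 = 41.47 m/day.
Hydraulic gradient i = (120.82 − 119.98) / 1430 = 0.84 / 1430 = 0.0005874.
Darcy flux q = K · i = 41.47 × 0.0005874 = 0.02436 m/day.
Seepage velocity v = q / n_e = 0.02436 / 0.32 = 0.07613 m/day.
Travel time t = L / v = 1430 / 0.07613 = 18784 days = 51.43 years.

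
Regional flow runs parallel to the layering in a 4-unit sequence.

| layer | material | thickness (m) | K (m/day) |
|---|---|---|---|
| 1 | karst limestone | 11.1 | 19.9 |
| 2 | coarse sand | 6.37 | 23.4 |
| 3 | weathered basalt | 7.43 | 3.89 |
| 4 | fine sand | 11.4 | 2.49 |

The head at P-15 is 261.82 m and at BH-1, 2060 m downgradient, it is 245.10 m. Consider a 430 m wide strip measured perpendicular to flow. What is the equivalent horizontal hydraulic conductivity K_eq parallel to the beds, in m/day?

11.8

Flow is parallel to layering, so each bed carries its own Darcy discharge and the transmissivities add.
Σ(K_i·b_i) = 19.9×11.1 + 23.4×6.37 + 3.89×7.43 + 2.49×11.4 = 427.2 m²/day.
Total thickness b = 36.30 m, so K_eq = Σ(K_i·b_i)/b = 11.77 m/day.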